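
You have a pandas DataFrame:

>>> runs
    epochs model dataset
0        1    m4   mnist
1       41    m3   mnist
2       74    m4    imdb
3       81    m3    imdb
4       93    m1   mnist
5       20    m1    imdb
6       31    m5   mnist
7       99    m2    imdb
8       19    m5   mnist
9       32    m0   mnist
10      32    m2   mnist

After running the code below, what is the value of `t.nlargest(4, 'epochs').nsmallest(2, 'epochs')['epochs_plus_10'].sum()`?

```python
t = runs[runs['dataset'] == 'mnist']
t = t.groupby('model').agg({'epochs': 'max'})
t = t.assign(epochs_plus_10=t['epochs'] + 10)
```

filter rows where dataset == 'mnist':
    epochs model dataset
0        1    m4   mnist
1       41    m3   mnist
4       93    m1   mnist
6       31    m5   mnist
8       19    m5   mnist
9       32    m0   mnist
10      32    m2   mnist
group by model, max of epochs:
       epochs
model        
m0         32
m1         93
m2         32
m3         41
m4          1
m5         31
add column epochs_plus_10 = t['epochs'] + 10:
       epochs  epochs_plus_10
model                        
m0         32              42
m1         93             103
m2         32              42
m3         41              51
m4          1              11
m5         31              41
take 4 rows with largest epochs:
       epochs  epochs_plus_10
model                        
m1         93             103
m3         41              51
m0         32              42
m2         32              42
take 2 rows with smallest epochs:
       epochs  epochs_plus_10
model                        
m0         32              42
m2         32              42
Then the sum of column 'epochs_plus_10': 84

84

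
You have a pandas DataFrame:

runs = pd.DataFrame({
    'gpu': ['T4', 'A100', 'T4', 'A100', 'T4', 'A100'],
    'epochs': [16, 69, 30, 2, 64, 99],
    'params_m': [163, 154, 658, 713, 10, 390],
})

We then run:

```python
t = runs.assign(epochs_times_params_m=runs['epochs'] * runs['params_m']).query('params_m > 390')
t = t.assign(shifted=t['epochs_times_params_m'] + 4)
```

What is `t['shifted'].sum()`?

21174

add column epochs_times_params_m = runs['epochs'] * runs['params_m']:
    gpu  epochs  params_m  epochs_times_params_m
0    T4      16       163                   2608
1  A100      69       154                  10626
2    T4      30       658                  19740
3  A100       2       713                   1426
4    T4      64        10                    640
5  A100      99       390                  38610
filter rows where params_m > 390:
    gpu  epochs  params_m  epochs_times_params_m
2    T4      30       658                  19740
3  A100       2       713                   1426
add column shifted = t['epochs_times_params_m'] + 4:
    gpu  epochs  params_m  epochs_times_params_m  shifted
2    T4      30       658                  19740    19744
3  A100       2       713                   1426     1430
Then the sum of column 'shifted': 21174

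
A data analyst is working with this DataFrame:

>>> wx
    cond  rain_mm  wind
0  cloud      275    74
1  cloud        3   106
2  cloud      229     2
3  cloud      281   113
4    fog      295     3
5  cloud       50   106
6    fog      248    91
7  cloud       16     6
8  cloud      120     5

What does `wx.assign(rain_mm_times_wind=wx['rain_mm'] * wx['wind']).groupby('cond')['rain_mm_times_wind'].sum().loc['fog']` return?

23453

add column rain_mm_times_wind = wx['rain_mm'] * wx['wind']:
    cond  rain_mm  wind  rain_mm_times_wind
0  cloud      275    74               20350
1  cloud        3   106                 318
2  cloud      229     2                 458
3  cloud      281   113               31753
4    fog      295     3                 885
5  cloud       50   106                5300
6    fog      248    91               22568
7  cloud       16     6                  96
8  cloud      120     5                 600
group by cond, sum of rain_mm_times_wind:
cond
cloud    58875
fog      23453
Name: rain_mm_times_wind, dtype: int64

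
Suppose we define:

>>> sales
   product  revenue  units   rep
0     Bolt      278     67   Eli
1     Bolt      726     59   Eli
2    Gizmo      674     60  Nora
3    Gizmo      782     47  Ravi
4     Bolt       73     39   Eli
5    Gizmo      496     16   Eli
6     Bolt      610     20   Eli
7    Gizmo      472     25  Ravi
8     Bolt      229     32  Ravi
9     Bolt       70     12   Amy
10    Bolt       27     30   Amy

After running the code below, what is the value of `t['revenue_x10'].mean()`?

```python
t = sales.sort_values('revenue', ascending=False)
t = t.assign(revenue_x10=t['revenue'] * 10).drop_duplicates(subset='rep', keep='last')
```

sort by revenue descending:
   product  revenue  units   rep
3    Gizmo      782     47  Ravi
1     Bolt      726     59   Eli
2    Gizmo      674     60  Nora
6     Bolt      610     20   Eli
5    Gizmo      496     16   Eli
7    Gizmo      472     25  Ravi
0     Bolt      278     67   Eli
8     Bolt      229     32  Ravi
4     Bolt       73     39   Eli
9     Bolt       70     12   Amy
10    Bolt       27     30   Amy
add column revenue_x10 = t['revenue'] * 10:
   product  revenue  units   rep  revenue_x10
3    Gizmo      782     47  Ravi         7820
1     Bolt      726     59   Eli         7260
2    Gizmo      674     60  Nora         6740
6     Bolt      610     20   Eli         6100
5    Gizmo      496     16   Eli         4960
7    Gizmo      472     25  Ravi         4720
0     Bolt      278     67   Eli         2780
8     Bolt      229     32  Ravi         2290
4     Bolt       73     39   Eli          730
9     Bolt       70     12   Amy          700
10    Bolt       27     30   Amy          270
drop duplicate rep (keep=last):
   product  revenue  units   rep  revenue_x10
2    Gizmo      674     60  Nora         6740
8     Bolt      229     32  Ravi         2290
4     Bolt       73     39   Eli          730
10    Bolt       27     30   Amy          270
Reading off the mean of column 'revenue_x10', we get 2507.5.

2507.5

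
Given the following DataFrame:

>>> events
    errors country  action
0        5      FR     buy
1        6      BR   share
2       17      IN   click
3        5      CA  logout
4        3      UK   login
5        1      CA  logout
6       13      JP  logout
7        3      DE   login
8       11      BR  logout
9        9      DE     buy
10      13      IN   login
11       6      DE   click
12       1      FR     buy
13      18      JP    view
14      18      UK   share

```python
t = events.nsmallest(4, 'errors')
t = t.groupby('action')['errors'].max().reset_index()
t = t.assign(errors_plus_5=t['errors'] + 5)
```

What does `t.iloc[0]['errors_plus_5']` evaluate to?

take 4 rows with smallest errors:
    errors country  action
5        1      CA  logout
12       1      FR     buy
4        3      UK   login
7        3      DE   login
group by action, max of errors:
action
buy       1
login     3
logout    1
Name: errors, dtype: int64
reset_index():
   action  errors
0     buy       1
1   login       3
2  logout       1
add column errors_plus_5 = t['errors'] + 5:
   action  errors  errors_plus_5
0     buy       1              6
1   login       3              8
2  logout       1              6

6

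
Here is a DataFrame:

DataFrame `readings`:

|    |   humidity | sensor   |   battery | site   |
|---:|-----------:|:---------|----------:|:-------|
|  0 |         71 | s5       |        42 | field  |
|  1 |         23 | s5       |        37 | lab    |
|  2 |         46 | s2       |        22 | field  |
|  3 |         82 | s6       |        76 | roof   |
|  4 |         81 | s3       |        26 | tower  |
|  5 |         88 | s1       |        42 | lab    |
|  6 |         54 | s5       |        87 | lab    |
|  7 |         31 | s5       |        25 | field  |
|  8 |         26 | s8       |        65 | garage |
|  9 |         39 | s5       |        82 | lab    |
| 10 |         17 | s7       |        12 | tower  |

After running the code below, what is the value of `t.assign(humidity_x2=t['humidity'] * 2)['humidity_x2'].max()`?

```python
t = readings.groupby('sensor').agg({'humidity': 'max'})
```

group by sensor, max of humidity:
        humidity
sensor          
s1            88
s2            46
s3            81
s5            71
s6            82
s7            17
s8            26
add column humidity_x2 = t['humidity'] * 2:
        humidity  humidity_x2
sensor                       
s1            88          176
s2            46           92
s3            81          162
s5            71          142
s6            82          164
s7            17           34
s8            26           52

176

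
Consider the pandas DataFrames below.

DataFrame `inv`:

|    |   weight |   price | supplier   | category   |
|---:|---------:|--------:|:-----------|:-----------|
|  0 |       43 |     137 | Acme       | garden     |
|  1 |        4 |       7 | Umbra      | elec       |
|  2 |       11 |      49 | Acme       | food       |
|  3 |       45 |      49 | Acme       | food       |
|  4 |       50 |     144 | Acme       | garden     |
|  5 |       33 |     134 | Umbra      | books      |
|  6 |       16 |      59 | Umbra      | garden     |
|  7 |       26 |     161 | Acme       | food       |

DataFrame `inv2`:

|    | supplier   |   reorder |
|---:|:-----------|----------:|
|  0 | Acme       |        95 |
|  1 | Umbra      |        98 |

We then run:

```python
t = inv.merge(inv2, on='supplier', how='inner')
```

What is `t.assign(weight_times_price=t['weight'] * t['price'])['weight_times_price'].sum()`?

25415

merge on 'supplier' (how='inner') → 8 rows:
   weight  price supplier category  reorder
0      43    137     Acme   garden       95
1       4      7    Umbra     elec       98
2      11     49     Acme     food       95
3      45     49     Acme     food       95
4      50    144     Acme   garden       95
5      33    134    Umbra    books       98
6      16     59    Umbra   garden       98
7      26    161     Acme     food       95
add column weight_times_price = t['weight'] * t['price']:
   weight  price supplier category  reorder  weight_times_price
0      43    137     Acme   garden       95                5891
1       4      7    Umbra     elec       98                  28
2      11     49     Acme     food       95                 539
3      45     49     Acme     food       95                2205
4      50    144     Acme   garden       95                7200
5      33    134    Umbra    books       98                4422
6      16     59    Umbra   garden       98                 944
7      26    161     Acme     food       95                4186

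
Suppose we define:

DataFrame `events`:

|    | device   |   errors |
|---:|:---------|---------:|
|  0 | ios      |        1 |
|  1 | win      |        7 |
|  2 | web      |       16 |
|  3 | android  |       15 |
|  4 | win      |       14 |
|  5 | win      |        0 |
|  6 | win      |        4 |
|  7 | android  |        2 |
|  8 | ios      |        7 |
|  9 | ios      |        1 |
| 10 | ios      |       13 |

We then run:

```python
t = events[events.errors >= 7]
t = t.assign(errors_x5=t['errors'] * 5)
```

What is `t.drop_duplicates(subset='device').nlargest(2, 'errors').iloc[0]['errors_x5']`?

80

filter rows where errors >= 7:
     device  errors
1       win       7
2       web      16
3   android      15
4       win      14
8       ios       7
10      ios      13
add column errors_x5 = t['errors'] * 5:
     device  errors  errors_x5
1       win       7         35
2       web      16         80
3   android      15         75
4       win      14         70
8       ios       7         35
10      ios      13         65
drop duplicate device (keep=first):
    device  errors  errors_x5
1      win       7         35
2      web      16         80
3  android      15         75
8      ios       7         35
take 2 rows with largest errors:
    device  errors  errors_x5
2      web      16         80
3  android      15         75
The value at position 0, column 'errors_x5' is 80.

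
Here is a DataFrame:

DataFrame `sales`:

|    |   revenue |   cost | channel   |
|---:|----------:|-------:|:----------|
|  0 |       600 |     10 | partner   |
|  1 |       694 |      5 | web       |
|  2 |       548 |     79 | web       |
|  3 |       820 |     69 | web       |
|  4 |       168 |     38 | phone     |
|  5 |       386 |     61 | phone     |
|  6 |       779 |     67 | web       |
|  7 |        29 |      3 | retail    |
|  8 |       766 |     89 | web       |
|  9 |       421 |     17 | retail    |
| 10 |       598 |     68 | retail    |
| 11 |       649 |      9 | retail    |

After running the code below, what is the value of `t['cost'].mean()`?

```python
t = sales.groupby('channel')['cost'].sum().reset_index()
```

group by channel, sum of cost:
channel
partner     10
phone       99
retail      97
web        309
Name: cost, dtype: int64
reset_index():
   channel  cost
0  partner    10
1    phone    99
2   retail    97
3      web   309
mean of column 'cost' → 128.75

128.75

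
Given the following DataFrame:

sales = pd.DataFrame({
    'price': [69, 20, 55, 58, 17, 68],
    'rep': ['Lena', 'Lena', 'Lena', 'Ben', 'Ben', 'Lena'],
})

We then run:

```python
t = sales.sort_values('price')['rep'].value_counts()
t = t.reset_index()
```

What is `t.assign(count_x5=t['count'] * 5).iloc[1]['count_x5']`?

10

sort by price:
   price   rep
4     17   Ben
1     20  Lena
2     55  Lena
3     58   Ben
5     68  Lena
0     69  Lena
value_counts of rep:
rep
Lena    4
Ben     2
Name: count, dtype: int64
reset_index():
    rep  count
0  Lena      4
1   Ben      2
add column count_x5 = t['count'] * 5:
    rep  count  count_x5
0  Lena      4        20
1   Ben      2        10
Reading off the value at position 1, column 'count_x5', we get 10.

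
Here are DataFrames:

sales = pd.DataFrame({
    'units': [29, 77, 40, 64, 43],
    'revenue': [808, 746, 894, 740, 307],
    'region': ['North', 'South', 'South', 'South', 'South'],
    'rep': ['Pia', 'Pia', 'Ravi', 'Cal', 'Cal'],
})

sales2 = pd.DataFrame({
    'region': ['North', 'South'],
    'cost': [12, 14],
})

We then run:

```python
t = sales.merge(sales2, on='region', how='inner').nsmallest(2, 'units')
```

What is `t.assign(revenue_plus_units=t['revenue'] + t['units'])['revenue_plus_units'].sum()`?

merge on 'region' (how='inner') → 5 rows:
   units  revenue region   rep  cost
0     29      808  North   Pia    12
1     77      746  South   Pia    14
2     40      894  South  Ravi    14
3     64      740  South   Cal    14
4     43      307  South   Cal    14
take 2 rows with smallest units:
   units  revenue region   rep  cost
0     29      808  North   Pia    12
2     40      894  South  Ravi    14
add column revenue_plus_units = t['revenue'] + t['units']:
   units  revenue region   rep  cost  revenue_plus_units
0     29      808  North   Pia    12                 837
2     40      894  South  Ravi    14                 934
The sum of column 'revenue_plus_units' is 1771.

1771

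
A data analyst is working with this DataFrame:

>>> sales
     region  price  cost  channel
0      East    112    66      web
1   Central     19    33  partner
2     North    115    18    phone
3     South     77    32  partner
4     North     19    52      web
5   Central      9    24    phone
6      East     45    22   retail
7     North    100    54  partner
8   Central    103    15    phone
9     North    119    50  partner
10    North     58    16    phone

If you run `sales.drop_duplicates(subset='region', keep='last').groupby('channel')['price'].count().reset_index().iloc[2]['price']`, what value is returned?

1

drop duplicate region (keep=last):
     region  price  cost  channel
3     South     77    32  partner
6      East     45    22   retail
8   Central    103    15    phone
10    North     58    16    phone
group by channel, count of price:
channel
partner    1
phone      2
retail     1
Name: price, dtype: int64
reset_index():
   channel  price
0  partner      1
1    phone      2
2   retail      1
The value at position 2, column 'price' is 1.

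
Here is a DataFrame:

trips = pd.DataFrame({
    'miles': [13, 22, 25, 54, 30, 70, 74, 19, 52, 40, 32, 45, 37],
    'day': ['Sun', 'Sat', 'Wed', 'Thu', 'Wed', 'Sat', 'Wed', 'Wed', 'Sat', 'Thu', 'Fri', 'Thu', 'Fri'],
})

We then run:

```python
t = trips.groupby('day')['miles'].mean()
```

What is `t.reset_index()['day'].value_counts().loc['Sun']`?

1

group by day, mean of miles:
day
Fri    34.500000
Sat    48.000000
Sun    13.000000
Thu    46.333333
Wed    37.000000
Name: miles, dtype: float64
reset_index():
   day      miles
0  Fri  34.500000
1  Sat  48.000000
2  Sun  13.000000
3  Thu  46.333333
4  Wed  37.000000
value_counts of day:
day
Fri    1
Sat    1
Sun    1
Thu    1
Wed    1
Name: count, dtype: int64
Hence 1.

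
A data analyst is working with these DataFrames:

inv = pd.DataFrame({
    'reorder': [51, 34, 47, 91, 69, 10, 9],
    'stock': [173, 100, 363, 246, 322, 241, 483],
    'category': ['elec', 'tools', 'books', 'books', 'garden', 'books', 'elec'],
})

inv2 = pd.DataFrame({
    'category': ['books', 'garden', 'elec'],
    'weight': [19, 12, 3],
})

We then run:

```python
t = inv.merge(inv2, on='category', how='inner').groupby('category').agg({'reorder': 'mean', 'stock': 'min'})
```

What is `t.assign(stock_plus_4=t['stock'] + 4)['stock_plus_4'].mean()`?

merge on 'category' (how='inner') → 6 rows:
   reorder  stock category  weight
0       51    173     elec       3
1       47    363    books      19
2       91    246    books      19
3       69    322   garden      12
4       10    241    books      19
5        9    483     elec       3
group by category: mean(reorder), min(stock):
            reorder  stock
category                  
books     49.333333    241
elec      30.000000    173
garden    69.000000    322
add column stock_plus_4 = t['stock'] + 4:
            reorder  stock  stock_plus_4
category                                
books     49.333333    241           245
elec      30.000000    173           177
garden    69.000000    322           326
Taking the mean of column 'stock_plus_4' gives 249.333333333.

249.333333333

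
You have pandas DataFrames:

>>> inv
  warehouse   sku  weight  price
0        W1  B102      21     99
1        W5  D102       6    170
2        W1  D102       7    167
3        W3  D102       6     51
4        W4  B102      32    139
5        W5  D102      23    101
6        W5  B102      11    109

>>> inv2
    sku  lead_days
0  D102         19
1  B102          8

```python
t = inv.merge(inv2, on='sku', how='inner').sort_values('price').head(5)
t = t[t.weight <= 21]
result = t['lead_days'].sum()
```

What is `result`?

35

merge on 'sku' (how='inner') → 7 rows:
  warehouse   sku  weight  price  lead_days
0        W1  B102      21     99          8
1        W5  D102       6    170         19
2        W1  D102       7    167         19
3        W3  D102       6     51         19
4        W4  B102      32    139          8
5        W5  D102      23    101         19
6        W5  B102      11    109          8
sort by price:
  warehouse   sku  weight  price  lead_days
3        W3  D102       6     51         19
0        W1  B102      21     99          8
5        W5  D102      23    101         19
6        W5  B102      11    109          8
4        W4  B102      32    139          8
2        W1  D102       7    167         19
1        W5  D102       6    170         19
take first 5 rows:
  warehouse   sku  weight  price  lead_days
3        W3  D102       6     51         19
0        W1  B102      21     99          8
5        W5  D102      23    101         19
6        W5  B102      11    109          8
4        W4  B102      32    139          8
filter rows where weight <= 21:
  warehouse   sku  weight  price  lead_days
3        W3  D102       6     51         19
0        W1  B102      21     99          8
6        W5  B102      11    109          8
Taking the sum of column 'lead_days' gives 35.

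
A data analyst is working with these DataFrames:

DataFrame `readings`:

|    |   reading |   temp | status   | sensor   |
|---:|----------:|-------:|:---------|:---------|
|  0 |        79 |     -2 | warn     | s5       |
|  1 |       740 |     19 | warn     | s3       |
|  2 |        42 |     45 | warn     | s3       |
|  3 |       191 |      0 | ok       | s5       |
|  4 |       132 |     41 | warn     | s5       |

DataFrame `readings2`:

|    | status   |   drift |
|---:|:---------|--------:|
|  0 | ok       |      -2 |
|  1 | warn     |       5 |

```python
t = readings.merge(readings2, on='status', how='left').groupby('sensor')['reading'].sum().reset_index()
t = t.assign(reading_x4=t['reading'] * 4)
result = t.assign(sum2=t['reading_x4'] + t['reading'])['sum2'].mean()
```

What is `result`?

2960.0

merge on 'status' (how='left') → 5 rows:
   reading  temp status sensor  drift
0       79    -2   warn     s5      5
1      740    19   warn     s3      5
2       42    45   warn     s3      5
3      191     0     ok     s5     -2
4      132    41   warn     s5      5
group by sensor, sum of reading:
sensor
s3    782
s5    402
Name: reading, dtype: int64
reset_index():
  sensor  reading
0     s3      782
1     s5      402
add column reading_x4 = t['reading'] * 4:
  sensor  reading  reading_x4
0     s3      782        3128
1     s5      402        1608
add column sum2 = t['reading_x4'] + t['reading']:
  sensor  reading  reading_x4  sum2
0     s3      782        3128  3910
1     s5      402        1608  2010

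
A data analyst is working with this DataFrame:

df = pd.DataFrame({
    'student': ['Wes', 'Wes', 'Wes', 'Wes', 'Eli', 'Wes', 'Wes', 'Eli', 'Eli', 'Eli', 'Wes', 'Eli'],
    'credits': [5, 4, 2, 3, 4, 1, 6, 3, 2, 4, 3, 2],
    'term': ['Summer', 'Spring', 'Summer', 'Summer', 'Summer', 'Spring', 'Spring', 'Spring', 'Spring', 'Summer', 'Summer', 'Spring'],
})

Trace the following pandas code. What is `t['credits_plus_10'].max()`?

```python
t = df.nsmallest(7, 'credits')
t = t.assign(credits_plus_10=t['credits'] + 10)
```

take 7 rows with smallest credits:
   student  credits    term
5      Wes        1  Spring
2      Wes        2  Summer
8      Eli        2  Spring
11     Eli        2  Spring
3      Wes        3  Summer
7      Eli        3  Spring
10     Wes        3  Summer
add column credits_plus_10 = t['credits'] + 10:
   student  credits    term  credits_plus_10
5      Wes        1  Spring               11
2      Wes        2  Summer               12
8      Eli        2  Spring               12
11     Eli        2  Spring               12
3      Wes        3  Summer               13
7      Eli        3  Spring               13
10     Wes        3  Summer               13
Taking the max of column 'credits_plus_10' gives 13.

13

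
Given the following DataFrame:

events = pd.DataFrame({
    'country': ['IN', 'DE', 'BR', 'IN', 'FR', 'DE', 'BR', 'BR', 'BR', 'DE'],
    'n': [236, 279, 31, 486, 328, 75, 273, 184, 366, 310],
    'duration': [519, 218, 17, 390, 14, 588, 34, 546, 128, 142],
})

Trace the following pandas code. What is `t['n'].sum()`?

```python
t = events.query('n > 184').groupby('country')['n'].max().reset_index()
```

1490

filter rows where n > 184:
  country    n  duration
0      IN  236       519
1      DE  279       218
3      IN  486       390
4      FR  328        14
6      BR  273        34
8      BR  366       128
9      DE  310       142
group by country, max of n:
country
BR    366
DE    310
FR    328
IN    486
Name: n, dtype: int64
reset_index():
  country    n
0      BR  366
1      DE  310
2      FR  328
3      IN  486
Finally, sum of column 'n' = 1490.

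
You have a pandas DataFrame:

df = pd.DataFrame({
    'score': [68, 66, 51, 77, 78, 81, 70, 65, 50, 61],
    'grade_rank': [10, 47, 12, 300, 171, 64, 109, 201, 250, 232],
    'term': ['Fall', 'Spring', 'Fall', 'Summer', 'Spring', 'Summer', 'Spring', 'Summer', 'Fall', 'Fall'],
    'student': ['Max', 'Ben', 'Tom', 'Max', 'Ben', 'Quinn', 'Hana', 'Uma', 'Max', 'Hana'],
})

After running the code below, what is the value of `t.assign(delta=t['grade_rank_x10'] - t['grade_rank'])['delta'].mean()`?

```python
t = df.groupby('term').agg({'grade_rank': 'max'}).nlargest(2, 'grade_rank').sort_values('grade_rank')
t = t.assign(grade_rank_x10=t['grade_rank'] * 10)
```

2475.0

group by term, max of grade_rank:
        grade_rank
term              
Fall           250
Spring         171
Summer         300
take 2 rows with largest grade_rank:
        grade_rank
term              
Summer         300
Fall           250
sort by grade_rank:
        grade_rank
term              
Fall           250
Summer         300
add column grade_rank_x10 = t['grade_rank'] * 10:
        grade_rank  grade_rank_x10
term                              
Fall           250            2500
Summer         300            3000
add column delta = t['grade_rank_x10'] - t['grade_rank']:
        grade_rank  grade_rank_x10  delta
term                                     
Fall           250            2500   2250
Summer         300            3000   2700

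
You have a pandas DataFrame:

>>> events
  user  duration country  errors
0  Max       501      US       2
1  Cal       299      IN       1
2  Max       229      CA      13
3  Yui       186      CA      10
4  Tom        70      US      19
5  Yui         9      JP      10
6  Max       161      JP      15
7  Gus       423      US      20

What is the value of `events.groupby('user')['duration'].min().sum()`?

962

group by user, min of duration:
user
Cal    299
Gus    423
Max    161
Tom     70
Yui      9
Name: duration, dtype: int64
Then the sum of the resulting series: 962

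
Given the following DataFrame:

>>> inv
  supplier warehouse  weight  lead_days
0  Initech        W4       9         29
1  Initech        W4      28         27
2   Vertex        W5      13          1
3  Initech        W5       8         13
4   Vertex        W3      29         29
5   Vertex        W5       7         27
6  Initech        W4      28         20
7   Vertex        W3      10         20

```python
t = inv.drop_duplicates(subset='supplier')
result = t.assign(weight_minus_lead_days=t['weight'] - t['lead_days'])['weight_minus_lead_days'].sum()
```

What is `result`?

drop duplicate supplier (keep=first):
  supplier warehouse  weight  lead_days
0  Initech        W4       9         29
2   Vertex        W5      13          1
add column weight_minus_lead_days = t['weight'] - t['lead_days']:
  supplier warehouse  weight  lead_days  weight_minus_lead_days
0  Initech        W4       9         29                     -20
2   Vertex        W5      13          1                      12
Finally, sum of column 'weight_minus_lead_days' = -8.

-8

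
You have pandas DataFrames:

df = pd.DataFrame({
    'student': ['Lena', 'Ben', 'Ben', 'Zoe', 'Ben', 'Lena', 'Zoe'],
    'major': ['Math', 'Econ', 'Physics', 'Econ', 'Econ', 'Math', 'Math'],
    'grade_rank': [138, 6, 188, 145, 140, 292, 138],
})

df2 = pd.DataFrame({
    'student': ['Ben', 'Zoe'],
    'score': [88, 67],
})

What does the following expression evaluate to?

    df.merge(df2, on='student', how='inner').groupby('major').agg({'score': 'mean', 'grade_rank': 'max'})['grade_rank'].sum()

471

merge on 'student' (how='inner') → 5 rows:
  student    major  grade_rank  score
0     Ben     Econ           6     88
1     Ben  Physics         188     88
2     Zoe     Econ         145     67
3     Ben     Econ         140     88
4     Zoe     Math         138     67
group by major: mean(score), max(grade_rank):
         score  grade_rank
major                     
Econ      81.0         145
Math      67.0         138
Physics   88.0         188
Hence 471.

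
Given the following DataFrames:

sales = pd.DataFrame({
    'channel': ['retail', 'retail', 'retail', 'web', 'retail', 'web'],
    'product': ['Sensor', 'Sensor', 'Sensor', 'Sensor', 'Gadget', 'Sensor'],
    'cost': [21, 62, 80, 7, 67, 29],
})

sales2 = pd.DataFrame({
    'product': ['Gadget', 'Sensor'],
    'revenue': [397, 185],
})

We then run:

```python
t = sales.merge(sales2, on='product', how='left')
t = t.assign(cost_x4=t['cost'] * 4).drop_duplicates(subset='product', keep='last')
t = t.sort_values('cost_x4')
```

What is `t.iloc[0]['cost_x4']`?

merge on 'product' (how='left') → 6 rows:
  channel product  cost  revenue
0  retail  Sensor    21      185
1  retail  Sensor    62      185
2  retail  Sensor    80      185
3     web  Sensor     7      185
4  retail  Gadget    67      397
5     web  Sensor    29      185
add column cost_x4 = t['cost'] * 4:
  channel product  cost  revenue  cost_x4
0  retail  Sensor    21      185       84
1  retail  Sensor    62      185      248
2  retail  Sensor    80      185      320
3     web  Sensor     7      185       28
4  retail  Gadget    67      397      268
5     web  Sensor    29      185      116
drop duplicate product (keep=last):
  channel product  cost  revenue  cost_x4
4  retail  Gadget    67      397      268
5     web  Sensor    29      185      116
sort by cost_x4:
  channel product  cost  revenue  cost_x4
5     web  Sensor    29      185      116
4  retail  Gadget    67      397      268
Then the value at position 0, column 'cost_x4': 116

116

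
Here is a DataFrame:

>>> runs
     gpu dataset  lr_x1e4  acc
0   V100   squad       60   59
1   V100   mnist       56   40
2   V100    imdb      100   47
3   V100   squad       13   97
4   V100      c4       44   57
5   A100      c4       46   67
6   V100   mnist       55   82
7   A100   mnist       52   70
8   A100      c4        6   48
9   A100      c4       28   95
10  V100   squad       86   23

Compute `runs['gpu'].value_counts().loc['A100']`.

value_counts of gpu:
gpu
V100    7
A100    4
Name: count, dtype: int64
Taking the value at index 'A100' gives 4.

4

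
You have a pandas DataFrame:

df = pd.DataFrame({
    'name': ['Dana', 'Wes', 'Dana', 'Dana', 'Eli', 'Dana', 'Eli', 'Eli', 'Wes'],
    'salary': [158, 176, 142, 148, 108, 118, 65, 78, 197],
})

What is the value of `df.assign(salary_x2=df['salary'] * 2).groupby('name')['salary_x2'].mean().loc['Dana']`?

add column salary_x2 = df['salary'] * 2:
   name  salary  salary_x2
0  Dana     158        316
1   Wes     176        352
2  Dana     142        284
3  Dana     148        296
4   Eli     108        216
5  Dana     118        236
6   Eli      65        130
7   Eli      78        156
8   Wes     197        394
group by name, mean of salary_x2:
name
Dana    283.000000
Eli     167.333333
Wes     373.000000
Name: salary_x2, dtype: float64
Taking the value at index 'Dana' gives 283.0.

283.0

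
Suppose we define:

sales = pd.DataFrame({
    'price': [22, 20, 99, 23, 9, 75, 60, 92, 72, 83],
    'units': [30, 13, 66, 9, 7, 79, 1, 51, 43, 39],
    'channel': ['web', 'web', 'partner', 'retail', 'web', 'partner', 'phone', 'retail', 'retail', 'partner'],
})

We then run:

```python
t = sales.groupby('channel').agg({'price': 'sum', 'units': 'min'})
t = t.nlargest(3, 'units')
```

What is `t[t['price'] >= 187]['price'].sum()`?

444

group by channel: sum(price), min(units):
         price  units
channel              
partner    257     39
phone       60      1
retail     187      9
web         51      7
take 3 rows with largest units:
         price  units
channel              
partner    257     39
retail     187      9
web         51      7
filter rows where price >= 187:
         price  units
channel              
partner    257     39
retail     187      9
Taking the sum of column 'price' gives 444.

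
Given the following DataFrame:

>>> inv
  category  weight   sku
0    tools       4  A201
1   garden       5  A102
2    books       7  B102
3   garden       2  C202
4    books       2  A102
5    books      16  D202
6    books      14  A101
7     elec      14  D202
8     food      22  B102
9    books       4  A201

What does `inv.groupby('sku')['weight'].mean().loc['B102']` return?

14.5

group by sku, mean of weight:
sku
A101    14.0
A102     3.5
A201     4.0
B102    14.5
C202     2.0
D202    15.0
Name: weight, dtype: float64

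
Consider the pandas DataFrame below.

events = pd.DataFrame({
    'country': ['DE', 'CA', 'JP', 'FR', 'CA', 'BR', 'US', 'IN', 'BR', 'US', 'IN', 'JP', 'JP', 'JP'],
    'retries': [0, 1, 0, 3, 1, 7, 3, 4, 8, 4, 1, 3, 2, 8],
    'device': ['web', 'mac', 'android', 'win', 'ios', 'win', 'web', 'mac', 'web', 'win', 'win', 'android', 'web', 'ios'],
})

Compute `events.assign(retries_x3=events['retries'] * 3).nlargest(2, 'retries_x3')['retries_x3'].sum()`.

48

add column retries_x3 = events['retries'] * 3:
   country  retries   device  retries_x3
0       DE        0      web           0
1       CA        1      mac           3
2       JP        0  android           0
3       FR        3      win           9
4       CA        1      ios           3
5       BR        7      win          21
6       US        3      web           9
7       IN        4      mac          12
8       BR        8      web          24
9       US        4      win          12
10      IN        1      win           3
11      JP        3  android           9
12      JP        2      web           6
13      JP        8      ios          24
take 2 rows with largest retries_x3:
   country  retries device  retries_x3
8       BR        8    web          24
13      JP        8    ios          24
The sum of column 'retries_x3' is 48.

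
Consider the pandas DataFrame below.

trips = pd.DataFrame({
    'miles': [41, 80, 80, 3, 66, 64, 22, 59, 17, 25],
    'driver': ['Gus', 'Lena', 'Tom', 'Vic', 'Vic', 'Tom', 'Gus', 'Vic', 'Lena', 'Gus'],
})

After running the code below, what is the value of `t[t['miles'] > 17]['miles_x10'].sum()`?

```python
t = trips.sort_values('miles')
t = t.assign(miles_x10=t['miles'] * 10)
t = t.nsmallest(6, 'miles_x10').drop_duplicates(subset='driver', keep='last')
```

sort by miles:
   miles driver
3      3    Vic
8     17   Lena
6     22    Gus
9     25    Gus
0     41    Gus
7     59    Vic
5     64    Tom
4     66    Vic
1     80   Lena
2     80    Tom
add column miles_x10 = t['miles'] * 10:
   miles driver  miles_x10
3      3    Vic         30
8     17   Lena        170
6     22    Gus        220
9     25    Gus        250
0     41    Gus        410
7     59    Vic        590
5     64    Tom        640
4     66    Vic        660
1     80   Lena        800
2     80    Tom        800
take 6 rows with smallest miles_x10:
   miles driver  miles_x10
3      3    Vic         30
8     17   Lena        170
6     22    Gus        220
9     25    Gus        250
0     41    Gus        410
7     59    Vic        590
drop duplicate driver (keep=last):
   miles driver  miles_x10
8     17   Lena        170
0     41    Gus        410
7     59    Vic        590
filter rows where miles > 17:
   miles driver  miles_x10
0     41    Gus        410
7     59    Vic        590
So sum() = 1000.

1000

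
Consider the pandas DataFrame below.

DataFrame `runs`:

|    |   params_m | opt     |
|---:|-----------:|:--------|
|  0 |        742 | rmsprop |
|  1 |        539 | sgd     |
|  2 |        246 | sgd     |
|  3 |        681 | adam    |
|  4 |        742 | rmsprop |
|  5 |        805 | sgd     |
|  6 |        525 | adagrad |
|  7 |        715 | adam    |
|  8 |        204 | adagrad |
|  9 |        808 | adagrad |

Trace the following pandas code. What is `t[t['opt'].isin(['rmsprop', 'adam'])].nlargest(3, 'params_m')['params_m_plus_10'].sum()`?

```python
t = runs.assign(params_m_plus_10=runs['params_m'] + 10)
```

add column params_m_plus_10 = runs['params_m'] + 10:
   params_m      opt  params_m_plus_10
0       742  rmsprop               752
1       539      sgd               549
2       246      sgd               256
3       681     adam               691
4       742  rmsprop               752
5       805      sgd               815
6       525  adagrad               535
7       715     adam               725
8       204  adagrad               214
9       808  adagrad               818
filter rows where opt in ['rmsprop', 'adam']:
   params_m      opt  params_m_plus_10
0       742  rmsprop               752
3       681     adam               691
4       742  rmsprop               752
7       715     adam               725
take 3 rows with largest params_m:
   params_m      opt  params_m_plus_10
0       742  rmsprop               752
4       742  rmsprop               752
7       715     adam               725

2229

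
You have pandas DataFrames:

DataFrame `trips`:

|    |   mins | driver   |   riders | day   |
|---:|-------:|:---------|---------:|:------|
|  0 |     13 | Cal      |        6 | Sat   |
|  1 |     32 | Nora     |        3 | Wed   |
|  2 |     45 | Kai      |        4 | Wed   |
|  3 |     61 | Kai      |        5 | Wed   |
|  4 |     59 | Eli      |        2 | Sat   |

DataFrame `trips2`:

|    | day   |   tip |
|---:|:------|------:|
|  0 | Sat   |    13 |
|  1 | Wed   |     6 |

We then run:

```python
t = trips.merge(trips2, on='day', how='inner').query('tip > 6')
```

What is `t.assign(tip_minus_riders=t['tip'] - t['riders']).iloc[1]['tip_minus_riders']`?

merge on 'day' (how='inner') → 5 rows:
   mins driver  riders  day  tip
0    13    Cal       6  Sat   13
1    32   Nora       3  Wed    6
2    45    Kai       4  Wed    6
3    61    Kai       5  Wed    6
4    59    Eli       2  Sat   13
filter rows where tip > 6:
   mins driver  riders  day  tip
0    13    Cal       6  Sat   13
4    59    Eli       2  Sat   13
add column tip_minus_riders = t['tip'] - t['riders']:
   mins driver  riders  day  tip  tip_minus_riders
0    13    Cal       6  Sat   13                 7
4    59    Eli       2  Sat   13                11
Then the value at position 1, column 'tip_minus_riders': 11

11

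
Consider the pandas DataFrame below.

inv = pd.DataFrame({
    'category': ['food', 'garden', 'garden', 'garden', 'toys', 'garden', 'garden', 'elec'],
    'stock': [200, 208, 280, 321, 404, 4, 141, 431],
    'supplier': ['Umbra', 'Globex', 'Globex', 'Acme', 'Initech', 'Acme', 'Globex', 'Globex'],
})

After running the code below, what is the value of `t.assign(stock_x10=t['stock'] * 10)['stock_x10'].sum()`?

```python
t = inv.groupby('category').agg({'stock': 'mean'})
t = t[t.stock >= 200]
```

group by category, mean of stock:
          stock
category       
elec      431.0
food      200.0
garden    190.8
toys      404.0
filter rows where stock >= 200:
          stock
category       
elec      431.0
food      200.0
toys      404.0
add column stock_x10 = t['stock'] * 10:
          stock  stock_x10
category                  
elec      431.0     4310.0
food      200.0     2000.0
toys      404.0     4040.0
Then the sum of column 'stock_x10': 10350.0

10350.0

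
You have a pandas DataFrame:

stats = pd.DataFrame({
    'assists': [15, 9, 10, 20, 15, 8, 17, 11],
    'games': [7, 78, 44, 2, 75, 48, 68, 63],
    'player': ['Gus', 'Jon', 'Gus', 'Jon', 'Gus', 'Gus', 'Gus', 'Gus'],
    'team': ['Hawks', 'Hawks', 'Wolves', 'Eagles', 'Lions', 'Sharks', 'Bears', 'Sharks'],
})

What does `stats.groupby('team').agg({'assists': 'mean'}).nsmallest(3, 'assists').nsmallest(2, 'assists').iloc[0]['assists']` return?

9.5

group by team, mean of assists:
        assists
team           
Bears      17.0
Eagles     20.0
Hawks      12.0
Lions      15.0
Sharks      9.5
Wolves     10.0
take 3 rows with smallest assists:
        assists
team           
Sharks      9.5
Wolves     10.0
Hawks      12.0
take 2 rows with smallest assists:
        assists
team           
Sharks      9.5
Wolves     10.0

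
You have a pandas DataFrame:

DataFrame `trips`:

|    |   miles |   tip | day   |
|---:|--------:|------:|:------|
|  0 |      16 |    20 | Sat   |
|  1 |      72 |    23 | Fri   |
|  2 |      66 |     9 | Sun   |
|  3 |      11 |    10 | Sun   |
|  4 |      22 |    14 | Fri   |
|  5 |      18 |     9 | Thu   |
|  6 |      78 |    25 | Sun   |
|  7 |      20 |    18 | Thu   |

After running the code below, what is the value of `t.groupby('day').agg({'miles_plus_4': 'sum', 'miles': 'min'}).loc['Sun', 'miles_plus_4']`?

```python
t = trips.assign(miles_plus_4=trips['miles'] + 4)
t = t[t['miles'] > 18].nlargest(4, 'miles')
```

152

add column miles_plus_4 = trips['miles'] + 4:
   miles  tip  day  miles_plus_4
0     16   20  Sat            20
1     72   23  Fri            76
2     66    9  Sun            70
3     11   10  Sun            15
4     22   14  Fri            26
5     18    9  Thu            22
6     78   25  Sun            82
7     20   18  Thu            24
filter rows where miles > 18:
   miles  tip  day  miles_plus_4
1     72   23  Fri            76
2     66    9  Sun            70
4     22   14  Fri            26
6     78   25  Sun            82
7     20   18  Thu            24
take 4 rows with largest miles:
   miles  tip  day  miles_plus_4
6     78   25  Sun            82
1     72   23  Fri            76
2     66    9  Sun            70
4     22   14  Fri            26
group by day: sum(miles_plus_4), min(miles):
     miles_plus_4  miles
day                     
Fri           102     22
Sun           152     66
Reading off the value at row 'Sun', column 'miles_plus_4', we get 152.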